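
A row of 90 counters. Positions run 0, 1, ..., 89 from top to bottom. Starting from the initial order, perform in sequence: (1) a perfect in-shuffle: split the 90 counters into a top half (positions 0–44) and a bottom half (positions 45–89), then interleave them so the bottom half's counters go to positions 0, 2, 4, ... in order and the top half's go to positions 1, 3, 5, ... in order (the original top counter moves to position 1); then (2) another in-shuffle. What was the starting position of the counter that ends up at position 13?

Undo the operations in reverse order, starting from position 13:
  undo op 2 (in-shuffle, from top half): 13 ← 6
  undo op 1 (in-shuffle, from bottom half): 6 ← 48
So the counter at position 13 came from original position 48.

48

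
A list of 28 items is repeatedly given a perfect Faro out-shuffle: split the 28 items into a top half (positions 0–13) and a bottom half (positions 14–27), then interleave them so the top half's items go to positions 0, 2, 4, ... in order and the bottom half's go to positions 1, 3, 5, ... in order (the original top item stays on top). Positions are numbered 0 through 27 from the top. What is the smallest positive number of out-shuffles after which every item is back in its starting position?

The out-shuffle permutes the 28 positions with cycle lengths [1, 1, 2, 6, 18].
Every item is home exactly when every cycle has completed a whole number of laps, i.e. after lcm(1, 2, 6, 18) = 18 out-shuffles.

18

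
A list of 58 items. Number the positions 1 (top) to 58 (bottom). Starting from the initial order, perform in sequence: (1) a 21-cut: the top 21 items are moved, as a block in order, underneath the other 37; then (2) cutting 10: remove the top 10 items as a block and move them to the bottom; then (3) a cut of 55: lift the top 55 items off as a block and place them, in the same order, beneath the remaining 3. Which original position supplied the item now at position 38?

8

Undo the operations in reverse order, starting from position 38:
  undo op 3 (cut 55): 38 ← 35
  undo op 2 (cut 10): 35 ← 45
  undo op 1 (cut 21): 45 ← 8
So the item at position 38 came from original position 8.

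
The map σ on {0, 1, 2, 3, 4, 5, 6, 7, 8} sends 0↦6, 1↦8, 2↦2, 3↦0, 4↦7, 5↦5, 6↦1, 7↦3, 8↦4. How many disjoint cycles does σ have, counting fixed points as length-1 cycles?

Cycle decomposition: (0 6 1 8 4 7 3) (2) (5).
3 cycles.

3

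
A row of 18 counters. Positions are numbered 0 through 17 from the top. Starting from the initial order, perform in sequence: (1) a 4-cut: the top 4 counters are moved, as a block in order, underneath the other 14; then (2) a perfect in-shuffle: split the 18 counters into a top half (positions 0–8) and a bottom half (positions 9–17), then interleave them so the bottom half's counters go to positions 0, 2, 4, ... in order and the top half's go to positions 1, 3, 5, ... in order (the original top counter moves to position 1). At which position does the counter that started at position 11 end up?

15

Track the counter from position 11 forward through each operation:
  after op 1 (cut 4): 11 → 7
  after op 2 (in-shuffle): 7 → 15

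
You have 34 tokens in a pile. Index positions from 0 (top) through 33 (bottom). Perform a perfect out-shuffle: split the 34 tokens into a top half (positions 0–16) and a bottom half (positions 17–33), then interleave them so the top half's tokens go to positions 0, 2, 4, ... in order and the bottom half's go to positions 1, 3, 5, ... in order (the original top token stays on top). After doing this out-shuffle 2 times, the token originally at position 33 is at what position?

33

Position 33 is a fixed point of every out-shuffle, so the token never moves.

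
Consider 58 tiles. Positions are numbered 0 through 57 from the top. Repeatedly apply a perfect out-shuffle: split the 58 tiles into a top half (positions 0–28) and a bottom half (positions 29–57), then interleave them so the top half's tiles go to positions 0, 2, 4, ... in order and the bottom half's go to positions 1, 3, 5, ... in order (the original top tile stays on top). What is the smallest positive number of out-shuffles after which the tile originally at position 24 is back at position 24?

Follow position 24 under repeated out-shuffles:
24 → 48 → 39 → 21 → 42 → 27 → 54 → 51 → 45 → 33 → 9 → 18 → 36 → 15 → 30 → 3 → 6 → 12 → 24
It first returns after 18 out-shuffles.

18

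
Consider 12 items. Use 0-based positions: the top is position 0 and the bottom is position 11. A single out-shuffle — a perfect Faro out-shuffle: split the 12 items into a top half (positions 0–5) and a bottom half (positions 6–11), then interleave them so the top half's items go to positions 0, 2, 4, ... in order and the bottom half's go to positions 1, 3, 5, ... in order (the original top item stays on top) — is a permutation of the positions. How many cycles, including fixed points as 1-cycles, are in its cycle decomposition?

3

Trace each unvisited position around until it returns:
(0) (1 2 4 8 5 10 9 7 3 6) (11)
3 cycles in total.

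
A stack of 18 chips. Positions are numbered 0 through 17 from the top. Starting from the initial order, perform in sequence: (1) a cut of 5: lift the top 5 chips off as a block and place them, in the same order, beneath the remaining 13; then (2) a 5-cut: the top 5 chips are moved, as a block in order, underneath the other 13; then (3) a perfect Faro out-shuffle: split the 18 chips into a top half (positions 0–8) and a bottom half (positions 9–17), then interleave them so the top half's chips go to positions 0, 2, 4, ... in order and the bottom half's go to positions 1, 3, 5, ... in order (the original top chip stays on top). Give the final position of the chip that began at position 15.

10

Track the chip from position 15 forward through each operation:
  after op 1 (cut 5): 15 → 10
  after op 2 (cut 5): 10 → 5
  after op 3 (out-shuffle): 5 → 10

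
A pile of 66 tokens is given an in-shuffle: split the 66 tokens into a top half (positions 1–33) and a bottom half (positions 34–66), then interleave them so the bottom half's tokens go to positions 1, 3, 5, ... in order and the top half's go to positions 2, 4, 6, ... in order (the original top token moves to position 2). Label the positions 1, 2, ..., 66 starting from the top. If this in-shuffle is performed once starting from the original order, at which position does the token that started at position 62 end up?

57

Track the token's position through each in-shuffle:
62 → 57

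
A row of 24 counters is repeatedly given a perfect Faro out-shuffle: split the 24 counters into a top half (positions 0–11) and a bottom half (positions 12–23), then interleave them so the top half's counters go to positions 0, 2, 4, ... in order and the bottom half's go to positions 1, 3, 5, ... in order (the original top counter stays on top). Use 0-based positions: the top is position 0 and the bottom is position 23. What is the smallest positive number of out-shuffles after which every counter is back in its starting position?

The out-shuffle permutes the 24 positions with cycle lengths [1, 1, 11, 11].
Every counter is home exactly when every cycle has completed a whole number of laps, i.e. after lcm(1, 11) = 11 out-shuffles.

11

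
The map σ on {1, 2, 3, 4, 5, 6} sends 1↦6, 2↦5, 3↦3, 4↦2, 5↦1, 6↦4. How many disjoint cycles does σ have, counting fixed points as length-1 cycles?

Cycle decomposition: (1 6 4 2 5) (3).
2 cycles.

2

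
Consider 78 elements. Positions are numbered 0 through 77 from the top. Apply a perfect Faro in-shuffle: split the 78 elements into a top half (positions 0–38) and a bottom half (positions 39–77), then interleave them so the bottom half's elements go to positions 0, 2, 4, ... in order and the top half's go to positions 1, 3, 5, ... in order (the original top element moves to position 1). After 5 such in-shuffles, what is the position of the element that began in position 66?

Track the element's position through each in-shuffle:
66 → 54 → 30 → 61 → 44 → 10

10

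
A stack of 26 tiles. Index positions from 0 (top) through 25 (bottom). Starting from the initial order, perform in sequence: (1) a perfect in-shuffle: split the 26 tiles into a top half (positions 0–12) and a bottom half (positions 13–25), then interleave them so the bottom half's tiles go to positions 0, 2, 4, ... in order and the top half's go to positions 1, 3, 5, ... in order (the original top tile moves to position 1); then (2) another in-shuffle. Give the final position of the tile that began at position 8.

8

Track the tile from position 8 forward through each operation:
  after op 1 (in-shuffle): 8 → 17
  after op 2 (in-shuffle): 17 → 8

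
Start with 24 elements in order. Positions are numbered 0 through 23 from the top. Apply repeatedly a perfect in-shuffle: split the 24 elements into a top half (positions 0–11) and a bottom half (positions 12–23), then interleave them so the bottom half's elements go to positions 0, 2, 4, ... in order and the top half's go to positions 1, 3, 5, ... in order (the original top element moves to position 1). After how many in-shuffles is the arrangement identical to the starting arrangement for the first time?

20

The in-shuffle permutes the 24 positions with cycle lengths [4, 20].
Every element is home exactly when every cycle has completed a whole number of laps, i.e. after lcm(4, 20) = 20 in-shuffles.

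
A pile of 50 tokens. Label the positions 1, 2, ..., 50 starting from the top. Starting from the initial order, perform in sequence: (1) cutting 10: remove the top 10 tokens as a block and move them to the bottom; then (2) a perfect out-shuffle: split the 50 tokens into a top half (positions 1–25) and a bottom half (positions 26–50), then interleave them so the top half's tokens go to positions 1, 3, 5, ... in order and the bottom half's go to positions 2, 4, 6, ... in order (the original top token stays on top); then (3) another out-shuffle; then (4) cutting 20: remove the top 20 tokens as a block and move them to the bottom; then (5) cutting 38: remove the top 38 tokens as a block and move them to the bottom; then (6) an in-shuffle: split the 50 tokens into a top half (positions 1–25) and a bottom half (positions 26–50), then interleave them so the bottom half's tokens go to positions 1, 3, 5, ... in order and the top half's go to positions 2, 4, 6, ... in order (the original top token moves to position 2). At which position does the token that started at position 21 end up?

15

Track the token from position 21 forward through each operation:
  after op 1 (cut 10): 21 → 11
  after op 2 (out-shuffle): 11 → 21
  after op 3 (out-shuffle): 21 → 41
  after op 4 (cut 20): 41 → 21
  after op 5 (cut 38): 21 → 33
  after op 6 (in-shuffle): 33 → 15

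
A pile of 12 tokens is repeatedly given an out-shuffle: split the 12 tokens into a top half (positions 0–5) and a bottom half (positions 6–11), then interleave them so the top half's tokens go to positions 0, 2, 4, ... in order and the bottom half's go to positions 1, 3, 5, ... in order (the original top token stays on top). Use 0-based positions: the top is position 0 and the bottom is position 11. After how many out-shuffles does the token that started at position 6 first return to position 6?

10

Follow position 6 under repeated out-shuffles:
6 → 1 → 2 → 4 → 8 → 5 → 10 → 9 → 7 → 3 → 6
It first returns after 10 out-shuffles.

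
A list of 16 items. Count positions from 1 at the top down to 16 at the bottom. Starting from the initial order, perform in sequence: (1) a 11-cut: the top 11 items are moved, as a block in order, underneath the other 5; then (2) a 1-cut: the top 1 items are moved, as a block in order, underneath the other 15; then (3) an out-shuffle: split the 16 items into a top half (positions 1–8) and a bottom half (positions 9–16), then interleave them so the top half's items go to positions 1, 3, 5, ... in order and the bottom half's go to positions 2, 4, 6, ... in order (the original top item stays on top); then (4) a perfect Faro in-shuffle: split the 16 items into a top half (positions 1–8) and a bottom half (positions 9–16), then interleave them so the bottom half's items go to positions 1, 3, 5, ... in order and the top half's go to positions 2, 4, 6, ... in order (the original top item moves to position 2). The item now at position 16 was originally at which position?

8

Undo the operations in reverse order, starting from position 16:
  undo op 4 (in-shuffle, from top half): 16 ← 8
  undo op 3 (out-shuffle, from bottom half): 8 ← 12
  undo op 2 (cut 1): 12 ← 13
  undo op 1 (cut 11): 13 ← 8
So the item at position 16 came from original position 8.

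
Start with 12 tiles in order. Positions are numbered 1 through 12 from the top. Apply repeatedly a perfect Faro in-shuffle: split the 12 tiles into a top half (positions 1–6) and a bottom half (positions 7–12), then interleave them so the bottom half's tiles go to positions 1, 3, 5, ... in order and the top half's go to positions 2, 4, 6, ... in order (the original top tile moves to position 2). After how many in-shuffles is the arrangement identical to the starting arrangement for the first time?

The in-shuffle permutes the 12 positions with cycle lengths [12].
Every tile is home exactly when every cycle has completed a whole number of laps, i.e. after lcm(12) = 12 in-shuffles.

12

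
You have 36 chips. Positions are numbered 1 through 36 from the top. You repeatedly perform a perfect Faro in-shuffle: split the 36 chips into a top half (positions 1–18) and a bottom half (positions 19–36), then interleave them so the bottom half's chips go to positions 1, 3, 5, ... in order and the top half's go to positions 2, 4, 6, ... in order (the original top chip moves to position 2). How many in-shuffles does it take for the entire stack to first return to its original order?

The in-shuffle permutes the 36 positions with cycle lengths [36].
Every chip is home exactly when every cycle has completed a whole number of laps, i.e. after lcm(36) = 36 in-shuffles.

36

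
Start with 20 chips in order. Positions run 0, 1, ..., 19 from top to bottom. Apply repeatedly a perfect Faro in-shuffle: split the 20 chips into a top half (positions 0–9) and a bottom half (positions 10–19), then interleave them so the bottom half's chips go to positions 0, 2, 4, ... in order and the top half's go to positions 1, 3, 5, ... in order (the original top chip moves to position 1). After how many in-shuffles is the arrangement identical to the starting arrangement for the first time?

The in-shuffle permutes the 20 positions with cycle lengths [2, 3, 3, 6, 6].
Every chip is home exactly when every cycle has completed a whole number of laps, i.e. after lcm(2, 3, 6) = 6 in-shuffles.

6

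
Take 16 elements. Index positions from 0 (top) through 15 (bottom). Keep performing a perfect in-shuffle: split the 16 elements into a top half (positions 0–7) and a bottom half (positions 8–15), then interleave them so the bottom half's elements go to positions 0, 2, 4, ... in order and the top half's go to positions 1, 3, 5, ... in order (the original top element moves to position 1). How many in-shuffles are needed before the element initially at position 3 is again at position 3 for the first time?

Follow position 3 under repeated in-shuffles:
3 → 7 → 15 → 14 → 12 → 8 → 0 → 1 → 3
It first returns after 8 in-shuffles.

8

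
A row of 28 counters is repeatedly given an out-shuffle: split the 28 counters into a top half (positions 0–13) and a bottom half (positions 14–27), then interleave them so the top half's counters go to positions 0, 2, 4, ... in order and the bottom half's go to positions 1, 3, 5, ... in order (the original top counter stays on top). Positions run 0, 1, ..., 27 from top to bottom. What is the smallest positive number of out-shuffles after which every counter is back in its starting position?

The out-shuffle permutes the 28 positions with cycle lengths [1, 1, 2, 6, 18].
Every counter is home exactly when every cycle has completed a whole number of laps, i.e. after lcm(1, 2, 6, 18) = 18 out-shuffles.

18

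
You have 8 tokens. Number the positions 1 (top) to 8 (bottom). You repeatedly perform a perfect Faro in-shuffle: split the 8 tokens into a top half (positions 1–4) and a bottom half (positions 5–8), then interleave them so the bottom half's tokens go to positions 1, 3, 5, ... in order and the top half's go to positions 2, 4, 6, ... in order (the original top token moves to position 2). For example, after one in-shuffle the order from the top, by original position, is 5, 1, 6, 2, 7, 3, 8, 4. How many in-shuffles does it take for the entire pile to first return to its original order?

The in-shuffle permutes the 8 positions with cycle lengths [2, 6].
Every token is home exactly when every cycle has completed a whole number of laps, i.e. after lcm(2, 6) = 6 in-shuffles.

6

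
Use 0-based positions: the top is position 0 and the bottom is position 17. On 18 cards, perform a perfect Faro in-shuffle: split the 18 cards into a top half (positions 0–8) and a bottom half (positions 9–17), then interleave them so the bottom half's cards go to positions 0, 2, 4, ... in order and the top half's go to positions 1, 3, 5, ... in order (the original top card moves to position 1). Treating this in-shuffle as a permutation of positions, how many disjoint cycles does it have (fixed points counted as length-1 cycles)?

Trace each unvisited position around until it returns:
(0 1 3 7 15 12 ... len 18)
1 cycle in total.

1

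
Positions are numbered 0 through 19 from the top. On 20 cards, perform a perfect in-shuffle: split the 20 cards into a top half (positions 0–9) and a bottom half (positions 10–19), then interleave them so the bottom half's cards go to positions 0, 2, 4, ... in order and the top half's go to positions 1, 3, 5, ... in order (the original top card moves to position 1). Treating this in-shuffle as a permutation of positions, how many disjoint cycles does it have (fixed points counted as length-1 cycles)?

5

Trace each unvisited position around until it returns:
(0 1 3 7 15 10) (2 5 11) (4 9 19 18 16 12) (6 13) (8 17 14)
5 cycles in total.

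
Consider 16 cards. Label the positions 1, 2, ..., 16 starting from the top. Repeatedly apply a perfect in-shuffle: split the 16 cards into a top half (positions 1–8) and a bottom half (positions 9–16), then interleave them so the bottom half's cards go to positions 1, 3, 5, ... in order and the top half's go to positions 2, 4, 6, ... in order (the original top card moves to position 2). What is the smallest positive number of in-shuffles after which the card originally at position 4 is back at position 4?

8

Follow position 4 under repeated in-shuffles:
4 → 8 → 16 → 15 → 13 → 9 → 1 → 2 → 4
It first returns after 8 in-shuffles.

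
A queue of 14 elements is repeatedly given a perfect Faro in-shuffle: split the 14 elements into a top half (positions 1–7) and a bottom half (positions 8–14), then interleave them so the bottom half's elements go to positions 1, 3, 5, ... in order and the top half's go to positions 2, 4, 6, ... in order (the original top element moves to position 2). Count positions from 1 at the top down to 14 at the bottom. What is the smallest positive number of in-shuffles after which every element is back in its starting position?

4

The in-shuffle permutes the 14 positions with cycle lengths [2, 4, 4, 4].
Every element is home exactly when every cycle has completed a whole number of laps, i.e. after lcm(2, 4) = 4 in-shuffles.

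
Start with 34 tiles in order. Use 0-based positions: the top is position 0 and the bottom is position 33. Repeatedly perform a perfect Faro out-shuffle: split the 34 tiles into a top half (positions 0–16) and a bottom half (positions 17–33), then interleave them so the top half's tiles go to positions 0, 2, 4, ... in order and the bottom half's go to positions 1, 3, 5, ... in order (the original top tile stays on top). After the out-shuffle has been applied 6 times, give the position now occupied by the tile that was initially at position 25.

Track the tile's position through each out-shuffle:
25 → 17 → 1 → 2 → 4 → 8 → 16

16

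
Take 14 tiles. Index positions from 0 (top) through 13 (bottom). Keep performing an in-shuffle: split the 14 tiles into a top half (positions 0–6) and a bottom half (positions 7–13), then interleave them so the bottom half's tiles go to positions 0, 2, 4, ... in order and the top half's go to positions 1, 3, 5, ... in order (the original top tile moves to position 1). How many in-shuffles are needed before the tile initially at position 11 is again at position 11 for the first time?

4

Follow position 11 under repeated in-shuffles:
11 → 8 → 2 → 5 → 11
It first returns after 4 in-shuffles.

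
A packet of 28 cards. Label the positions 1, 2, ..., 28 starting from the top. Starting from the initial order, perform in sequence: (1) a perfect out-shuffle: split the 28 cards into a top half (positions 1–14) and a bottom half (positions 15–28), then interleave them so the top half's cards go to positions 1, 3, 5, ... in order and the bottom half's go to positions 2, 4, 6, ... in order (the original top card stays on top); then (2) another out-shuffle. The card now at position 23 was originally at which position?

Undo the operations in reverse order, starting from position 23:
  undo op 2 (out-shuffle, from top half): 23 ← 12
  undo op 1 (out-shuffle, from bottom half): 12 ← 20
So the card at position 23 came from original position 20.

20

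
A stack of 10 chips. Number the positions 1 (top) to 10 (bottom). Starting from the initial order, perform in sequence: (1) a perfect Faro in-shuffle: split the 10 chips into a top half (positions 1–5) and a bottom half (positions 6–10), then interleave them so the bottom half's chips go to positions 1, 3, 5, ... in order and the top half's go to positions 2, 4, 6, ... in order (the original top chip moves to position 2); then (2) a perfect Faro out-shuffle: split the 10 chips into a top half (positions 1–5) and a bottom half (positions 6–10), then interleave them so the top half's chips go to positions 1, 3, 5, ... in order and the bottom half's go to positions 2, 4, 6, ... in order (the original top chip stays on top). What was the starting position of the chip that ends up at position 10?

5

Undo the operations in reverse order, starting from position 10:
  undo op 2 (out-shuffle, from bottom half): 10 ← 10
  undo op 1 (in-shuffle, from top half): 10 ← 5
So the chip at position 10 came from original position 5.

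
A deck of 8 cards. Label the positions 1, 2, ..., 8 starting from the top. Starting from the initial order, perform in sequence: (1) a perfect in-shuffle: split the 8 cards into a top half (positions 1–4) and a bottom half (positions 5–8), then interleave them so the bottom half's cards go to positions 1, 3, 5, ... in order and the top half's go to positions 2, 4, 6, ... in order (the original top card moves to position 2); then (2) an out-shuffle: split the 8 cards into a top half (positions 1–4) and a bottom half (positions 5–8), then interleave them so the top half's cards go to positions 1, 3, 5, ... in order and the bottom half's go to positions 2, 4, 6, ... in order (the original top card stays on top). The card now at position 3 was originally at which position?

1

Undo the operations in reverse order, starting from position 3:
  undo op 2 (out-shuffle, from top half): 3 ← 2
  undo op 1 (in-shuffle, from top half): 2 ← 1
So the card at position 3 came from original position 1.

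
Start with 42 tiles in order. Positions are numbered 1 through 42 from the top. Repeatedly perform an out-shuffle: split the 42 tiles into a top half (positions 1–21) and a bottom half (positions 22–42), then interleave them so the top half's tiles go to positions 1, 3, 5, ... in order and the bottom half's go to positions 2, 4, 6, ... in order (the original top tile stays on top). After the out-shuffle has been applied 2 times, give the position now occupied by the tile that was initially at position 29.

31

Track the tile's position through each out-shuffle:
29 → 16 → 31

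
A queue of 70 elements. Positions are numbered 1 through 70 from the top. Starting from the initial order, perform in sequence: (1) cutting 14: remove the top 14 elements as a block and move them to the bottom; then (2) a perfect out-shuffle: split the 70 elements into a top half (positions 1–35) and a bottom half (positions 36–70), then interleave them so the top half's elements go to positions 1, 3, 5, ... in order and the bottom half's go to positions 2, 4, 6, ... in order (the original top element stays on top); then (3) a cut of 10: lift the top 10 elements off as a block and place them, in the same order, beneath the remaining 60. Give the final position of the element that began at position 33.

Track the element from position 33 forward through each operation:
  after op 1 (cut 14): 33 → 19
  after op 2 (out-shuffle): 19 → 37
  after op 3 (cut 10): 37 → 27

27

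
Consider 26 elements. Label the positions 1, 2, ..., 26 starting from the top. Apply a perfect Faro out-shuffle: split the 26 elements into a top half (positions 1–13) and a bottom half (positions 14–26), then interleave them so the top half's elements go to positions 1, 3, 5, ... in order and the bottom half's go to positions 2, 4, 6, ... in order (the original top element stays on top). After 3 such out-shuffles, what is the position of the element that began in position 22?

19

Track the element's position through each out-shuffle:
22 → 18 → 10 → 19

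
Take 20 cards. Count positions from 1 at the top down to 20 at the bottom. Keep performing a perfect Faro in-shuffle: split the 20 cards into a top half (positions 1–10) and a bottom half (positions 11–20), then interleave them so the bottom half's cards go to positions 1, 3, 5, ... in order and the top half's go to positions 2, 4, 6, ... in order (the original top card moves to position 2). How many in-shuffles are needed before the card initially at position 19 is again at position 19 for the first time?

Follow position 19 under repeated in-shuffles:
19 → 17 → 13 → 5 → 10 → 20 → 19
It first returns after 6 in-shuffles.

6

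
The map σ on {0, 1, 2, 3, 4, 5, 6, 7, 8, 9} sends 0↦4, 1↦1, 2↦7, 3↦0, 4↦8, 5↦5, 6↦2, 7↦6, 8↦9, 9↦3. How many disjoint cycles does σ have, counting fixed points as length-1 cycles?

4

Cycle decomposition: (0 4 8 9 3) (1) (2 7 6) (5).
4 cycles.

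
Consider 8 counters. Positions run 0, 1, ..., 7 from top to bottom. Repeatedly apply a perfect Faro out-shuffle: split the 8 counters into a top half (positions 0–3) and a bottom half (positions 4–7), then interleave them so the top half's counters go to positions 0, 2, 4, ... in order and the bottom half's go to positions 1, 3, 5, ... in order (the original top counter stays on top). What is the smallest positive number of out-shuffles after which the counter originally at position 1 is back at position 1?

Follow position 1 under repeated out-shuffles:
1 → 2 → 4 → 1
It first returns after 3 out-shuffles.

3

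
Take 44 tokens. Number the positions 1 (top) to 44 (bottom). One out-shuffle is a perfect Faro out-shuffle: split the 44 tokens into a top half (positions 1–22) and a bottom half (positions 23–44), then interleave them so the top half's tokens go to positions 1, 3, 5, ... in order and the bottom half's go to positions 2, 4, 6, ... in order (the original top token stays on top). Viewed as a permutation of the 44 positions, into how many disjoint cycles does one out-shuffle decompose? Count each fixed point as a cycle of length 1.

5

Trace each unvisited position around until it returns:
(1) (2 3 5 9 17 33 ... len 14) (4 7 13 25 6 11 ... len 14) (8 15 29 14 27 10 ... len 14) (44)
5 cycles in total.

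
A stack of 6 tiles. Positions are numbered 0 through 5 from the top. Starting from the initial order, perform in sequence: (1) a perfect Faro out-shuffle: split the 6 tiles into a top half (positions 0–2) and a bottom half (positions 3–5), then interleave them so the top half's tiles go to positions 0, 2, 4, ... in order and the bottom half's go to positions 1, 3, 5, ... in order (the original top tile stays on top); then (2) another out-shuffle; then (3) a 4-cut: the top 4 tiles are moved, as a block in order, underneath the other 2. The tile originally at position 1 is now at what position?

0

Track the tile from position 1 forward through each operation:
  after op 1 (out-shuffle): 1 → 2
  after op 2 (out-shuffle): 2 → 4
  after op 3 (cut 4): 4 → 0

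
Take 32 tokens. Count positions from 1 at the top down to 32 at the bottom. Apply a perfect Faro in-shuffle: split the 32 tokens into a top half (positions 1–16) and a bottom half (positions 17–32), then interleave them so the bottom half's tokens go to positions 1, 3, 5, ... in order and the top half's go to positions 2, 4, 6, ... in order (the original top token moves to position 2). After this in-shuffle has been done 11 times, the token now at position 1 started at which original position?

17

Work backwards from position 1, undoing one in-shuffle at a time:
1 ← 17 ← 25 ← 29 ← 31 ← 32 ← 16 ← 8 ← 4 ← 2 ← 1 ← 17
So the token now at position 1 started at position 17.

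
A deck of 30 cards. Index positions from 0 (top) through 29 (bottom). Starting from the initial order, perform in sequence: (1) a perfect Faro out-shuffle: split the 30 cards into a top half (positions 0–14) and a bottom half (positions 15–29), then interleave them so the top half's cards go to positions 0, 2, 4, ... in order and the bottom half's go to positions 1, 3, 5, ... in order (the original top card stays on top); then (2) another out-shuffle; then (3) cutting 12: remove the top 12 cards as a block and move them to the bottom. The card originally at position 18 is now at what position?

2

Track the card from position 18 forward through each operation:
  after op 1 (out-shuffle): 18 → 7
  after op 2 (out-shuffle): 7 → 14
  after op 3 (cut 12): 14 → 2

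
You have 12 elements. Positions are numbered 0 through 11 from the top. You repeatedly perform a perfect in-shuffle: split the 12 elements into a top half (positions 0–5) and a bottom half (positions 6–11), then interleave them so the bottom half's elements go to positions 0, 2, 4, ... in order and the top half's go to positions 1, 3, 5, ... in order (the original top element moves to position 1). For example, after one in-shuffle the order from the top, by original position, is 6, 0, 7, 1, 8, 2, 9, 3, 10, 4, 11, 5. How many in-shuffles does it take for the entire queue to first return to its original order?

12

The in-shuffle permutes the 12 positions with cycle lengths [12].
Every element is home exactly when every cycle has completed a whole number of laps, i.e. after lcm(12) = 12 in-shuffles.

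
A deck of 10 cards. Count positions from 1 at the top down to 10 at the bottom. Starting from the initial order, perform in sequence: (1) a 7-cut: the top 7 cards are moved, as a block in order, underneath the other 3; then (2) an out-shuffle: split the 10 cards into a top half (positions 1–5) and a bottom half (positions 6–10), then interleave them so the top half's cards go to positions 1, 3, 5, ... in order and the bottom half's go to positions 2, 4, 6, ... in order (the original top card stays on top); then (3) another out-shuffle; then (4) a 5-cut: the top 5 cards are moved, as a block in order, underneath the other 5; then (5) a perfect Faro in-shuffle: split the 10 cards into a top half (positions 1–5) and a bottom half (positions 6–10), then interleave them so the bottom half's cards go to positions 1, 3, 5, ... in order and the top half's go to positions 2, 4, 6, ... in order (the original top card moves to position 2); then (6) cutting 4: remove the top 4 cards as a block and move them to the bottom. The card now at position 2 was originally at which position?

Undo the operations in reverse order, starting from position 2:
  undo op 6 (cut 4): 2 ← 6
  undo op 5 (in-shuffle, from top half): 6 ← 3
  undo op 4 (cut 5): 3 ← 8
  undo op 3 (out-shuffle, from bottom half): 8 ← 9
  undo op 2 (out-shuffle, from top half): 9 ← 5
  undo op 1 (cut 7): 5 ← 2
So the card at position 2 came from original position 2.

2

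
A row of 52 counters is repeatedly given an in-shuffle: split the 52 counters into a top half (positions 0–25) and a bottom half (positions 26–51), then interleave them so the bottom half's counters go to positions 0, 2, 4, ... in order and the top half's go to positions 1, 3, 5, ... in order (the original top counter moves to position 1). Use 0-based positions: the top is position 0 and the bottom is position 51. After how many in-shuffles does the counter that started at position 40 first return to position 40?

52

Follow position 40 under repeated in-shuffles:
40 → 28 → 4 → 9 → 19 → 39 → 26 → 0 → ... → 40 (length 52)
It first returns after 52 in-shuffles.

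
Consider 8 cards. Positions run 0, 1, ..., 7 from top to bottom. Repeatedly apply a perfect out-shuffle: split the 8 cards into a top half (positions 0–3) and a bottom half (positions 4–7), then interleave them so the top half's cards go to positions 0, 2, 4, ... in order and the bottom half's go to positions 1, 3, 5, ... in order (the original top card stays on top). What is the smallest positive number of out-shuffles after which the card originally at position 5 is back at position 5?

Follow position 5 under repeated out-shuffles:
5 → 3 → 6 → 5
It first returns after 3 out-shuffles.

3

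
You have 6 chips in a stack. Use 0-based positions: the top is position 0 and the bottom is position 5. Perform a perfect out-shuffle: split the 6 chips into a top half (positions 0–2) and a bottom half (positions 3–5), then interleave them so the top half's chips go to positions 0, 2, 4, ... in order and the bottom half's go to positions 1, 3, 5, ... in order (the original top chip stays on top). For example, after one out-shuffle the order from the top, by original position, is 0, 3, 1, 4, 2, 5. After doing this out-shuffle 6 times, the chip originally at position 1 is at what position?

4

Track the chip's position through each out-shuffle:
1 → 2 → 4 → 3 → 1 → 2 → 4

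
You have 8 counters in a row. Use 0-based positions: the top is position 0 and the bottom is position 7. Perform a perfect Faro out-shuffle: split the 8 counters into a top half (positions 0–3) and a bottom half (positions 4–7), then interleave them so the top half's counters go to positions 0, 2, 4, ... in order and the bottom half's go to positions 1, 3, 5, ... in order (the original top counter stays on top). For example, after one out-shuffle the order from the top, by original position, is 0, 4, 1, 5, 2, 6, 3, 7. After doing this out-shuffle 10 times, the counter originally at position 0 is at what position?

Position 0 is a fixed point of every out-shuffle, so the counter never moves.

0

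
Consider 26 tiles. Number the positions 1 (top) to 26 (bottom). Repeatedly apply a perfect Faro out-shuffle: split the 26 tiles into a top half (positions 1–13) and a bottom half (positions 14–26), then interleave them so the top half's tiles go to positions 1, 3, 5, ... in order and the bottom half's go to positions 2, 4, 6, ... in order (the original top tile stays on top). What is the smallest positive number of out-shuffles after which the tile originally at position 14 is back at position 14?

Follow position 14 under repeated out-shuffles:
14 → 2 → 3 → 5 → 9 → 17 → 8 → 15 → 4 → 7 → 13 → 25 → 24 → 22 → 18 → 10 → 19 → 12 → 23 → 20 → 14
It first returns after 20 out-shuffles.

20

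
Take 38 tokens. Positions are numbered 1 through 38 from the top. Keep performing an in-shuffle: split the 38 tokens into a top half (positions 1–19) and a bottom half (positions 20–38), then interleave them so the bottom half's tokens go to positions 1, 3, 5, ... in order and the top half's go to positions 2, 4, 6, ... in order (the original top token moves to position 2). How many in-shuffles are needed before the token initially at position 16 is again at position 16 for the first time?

12

Follow position 16 under repeated in-shuffles:
16 → 32 → 25 → 11 → 22 → 5 → 10 → 20 → 1 → 2 → 4 → 8 → 16
It first returns after 12 in-shuffles.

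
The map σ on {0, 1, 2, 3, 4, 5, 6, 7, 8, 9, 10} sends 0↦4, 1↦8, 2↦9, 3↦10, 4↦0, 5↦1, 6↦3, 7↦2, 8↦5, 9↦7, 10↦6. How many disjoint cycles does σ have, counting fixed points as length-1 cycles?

4

Cycle decomposition: (0 4) (1 8 5) (2 9 7) (3 10 6).
4 cycles.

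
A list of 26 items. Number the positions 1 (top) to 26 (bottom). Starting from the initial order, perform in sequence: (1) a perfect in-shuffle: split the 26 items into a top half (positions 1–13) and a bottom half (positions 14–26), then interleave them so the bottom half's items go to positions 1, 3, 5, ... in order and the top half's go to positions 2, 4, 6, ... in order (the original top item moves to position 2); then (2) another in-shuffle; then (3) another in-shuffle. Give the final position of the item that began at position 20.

25

Track the item from position 20 forward through each operation:
  after op 1 (in-shuffle): 20 → 13
  after op 2 (in-shuffle): 13 → 26
  after op 3 (in-shuffle): 26 → 25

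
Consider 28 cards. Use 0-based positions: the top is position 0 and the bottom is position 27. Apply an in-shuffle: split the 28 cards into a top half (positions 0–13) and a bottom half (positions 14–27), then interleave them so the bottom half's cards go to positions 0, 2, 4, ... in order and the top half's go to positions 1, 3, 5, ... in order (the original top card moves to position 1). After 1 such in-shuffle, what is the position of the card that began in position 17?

Track the card's position through each in-shuffle:
17 → 6

6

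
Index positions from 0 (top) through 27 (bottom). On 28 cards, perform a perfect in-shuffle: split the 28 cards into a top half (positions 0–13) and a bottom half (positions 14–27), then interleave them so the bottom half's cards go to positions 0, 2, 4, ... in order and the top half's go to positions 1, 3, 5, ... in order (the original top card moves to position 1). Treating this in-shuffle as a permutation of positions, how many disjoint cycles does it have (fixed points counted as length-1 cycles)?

1

Trace each unvisited position around until it returns:
(0 1 3 7 15 2 ... len 28)
1 cycle in total.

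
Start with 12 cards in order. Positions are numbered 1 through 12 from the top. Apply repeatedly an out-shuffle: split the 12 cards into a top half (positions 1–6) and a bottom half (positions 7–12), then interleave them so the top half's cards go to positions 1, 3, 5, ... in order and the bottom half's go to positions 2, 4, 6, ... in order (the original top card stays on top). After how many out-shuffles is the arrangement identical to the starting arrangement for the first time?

10

The out-shuffle permutes the 12 positions with cycle lengths [1, 1, 10].
Every card is home exactly when every cycle has completed a whole number of laps, i.e. after lcm(1, 10) = 10 out-shuffles.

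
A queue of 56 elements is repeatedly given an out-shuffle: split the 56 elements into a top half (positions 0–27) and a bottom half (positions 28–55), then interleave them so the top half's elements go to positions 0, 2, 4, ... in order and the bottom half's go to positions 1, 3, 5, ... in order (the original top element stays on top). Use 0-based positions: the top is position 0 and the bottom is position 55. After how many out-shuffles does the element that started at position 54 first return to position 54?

Follow position 54 under repeated out-shuffles:
54 → 53 → 51 → 47 → 39 → 23 → 46 → 37 → 19 → 38 → 21 → 42 → 29 → 3 → 6 → 12 → 24 → 48 → 41 → 27 → 54
It first returns after 20 out-shuffles.

20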